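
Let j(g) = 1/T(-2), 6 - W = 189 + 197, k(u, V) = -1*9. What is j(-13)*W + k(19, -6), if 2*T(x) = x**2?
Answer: -199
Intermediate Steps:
k(u, V) = -9
W = -380 (W = 6 - (189 + 197) = 6 - 1*386 = 6 - 386 = -380)
T(x) = x**2/2
j(g) = 1/2 (j(g) = 1/((1/2)*(-2)**2) = 1/((1/2)*4) = 1/2)
j(-13)*W + k(19, -6) = (1/2)*(-380) - 9 = -190 - 9 = -199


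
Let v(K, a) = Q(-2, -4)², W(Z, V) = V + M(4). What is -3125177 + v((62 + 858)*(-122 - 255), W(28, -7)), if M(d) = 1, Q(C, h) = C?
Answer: -3125173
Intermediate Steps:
W(Z, V) = 1 + V (W(Z, V) = V + 1 = 1 + V)
v(K, a) = 4 (v(K, a) = (-2)² = 4)
-3125177 + v((62 + 858)*(-122 - 255), W(28, -7)) = -3125177 + 4 = -3125173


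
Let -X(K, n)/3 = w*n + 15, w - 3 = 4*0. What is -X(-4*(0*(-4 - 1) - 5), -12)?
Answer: -63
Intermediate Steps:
w = 3 (w = 3 + 4*0 = 3 + 0 = 3)
X(K, n) = -45 - 9*n (X(K, n) = -3*(3*n + 15) = -3*(15 + 3*n) = -45 - 9*n)
-X(-4*(0*(-4 - 1) - 5), -12) = -(-45 - 9*(-12)) = -(-45 + 108) = -1*63 = -63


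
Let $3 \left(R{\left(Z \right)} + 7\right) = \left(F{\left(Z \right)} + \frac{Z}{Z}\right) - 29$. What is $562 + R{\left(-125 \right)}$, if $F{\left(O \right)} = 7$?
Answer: $548$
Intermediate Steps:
$R{\left(Z \right)} = -14$ ($R{\left(Z \right)} = -7 + \frac{\left(7 + \frac{Z}{Z}\right) - 29}{3} = -7 + \frac{\left(7 + 1\right) - 29}{3} = -7 + \frac{8 - 29}{3} = -7 + \frac{1}{3} \left(-21\right) = -7 - 7 = -14$)
$562 + R{\left(-125 \right)} = 562 - 14 = 548$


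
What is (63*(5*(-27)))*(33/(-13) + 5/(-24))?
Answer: 2429595/104 ≈ 23362.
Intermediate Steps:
(63*(5*(-27)))*(33/(-13) + 5/(-24)) = (63*(-135))*(33*(-1/13) + 5*(-1/24)) = -8505*(-33/13 - 5/24) = -8505*(-857/312) = 2429595/104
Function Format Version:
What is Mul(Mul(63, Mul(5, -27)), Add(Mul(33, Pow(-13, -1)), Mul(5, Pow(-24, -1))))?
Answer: Rational(2429595, 104) ≈ 23362.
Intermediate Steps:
Mul(Mul(63, Mul(5, -27)), Add(Mul(33, Pow(-13, -1)), Mul(5, Pow(-24, -1)))) = Mul(Mul(63, -135), Add(Mul(33, Rational(-1, 13)), Mul(5, Rational(-1, 24)))) = Mul(-8505, Add(Rational(-33, 13), Rational(-5, 24))) = Mul(-8505, Rational(-857, 312)) = Rational(2429595, 104)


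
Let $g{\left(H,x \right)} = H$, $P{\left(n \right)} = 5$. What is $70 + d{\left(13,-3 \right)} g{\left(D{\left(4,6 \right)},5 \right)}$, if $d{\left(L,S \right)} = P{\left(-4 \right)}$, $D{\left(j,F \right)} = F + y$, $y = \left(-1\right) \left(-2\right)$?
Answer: $110$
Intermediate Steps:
$y = 2$
$D{\left(j,F \right)} = 2 + F$ ($D{\left(j,F \right)} = F + 2 = 2 + F$)
$d{\left(L,S \right)} = 5$
$70 + d{\left(13,-3 \right)} g{\left(D{\left(4,6 \right)},5 \right)} = 70 + 5 \left(2 + 6\right) = 70 + 5 \cdot 8 = 70 + 40 = 110$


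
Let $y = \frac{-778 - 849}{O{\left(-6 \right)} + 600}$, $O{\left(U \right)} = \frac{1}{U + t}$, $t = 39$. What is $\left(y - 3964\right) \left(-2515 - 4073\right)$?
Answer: $\frac{517453504740}{19801} \approx 2.6133 \cdot 10^{7}$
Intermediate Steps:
$O{\left(U \right)} = \frac{1}{39 + U}$ ($O{\left(U \right)} = \frac{1}{U + 39} = \frac{1}{39 + U}$)
$y = - \frac{53691}{19801}$ ($y = \frac{-778 - 849}{\frac{1}{39 - 6} + 600} = - \frac{1627}{\frac{1}{33} + 600} = - \frac{1627}{\frac{19801}{33}} = \left(-1627\right) \frac{33}{19801} = - \frac{53691}{19801} \approx -2.7115$)
$\left(y - 3964\right) \left(-2515 - 4073\right) = \left(- \frac{53691}{19801} - 3964\right) \left(-2515 - 4073\right) = \left(- \frac{78544855}{19801}\right) \left(-6588\right) = \frac{517453504740}{19801}$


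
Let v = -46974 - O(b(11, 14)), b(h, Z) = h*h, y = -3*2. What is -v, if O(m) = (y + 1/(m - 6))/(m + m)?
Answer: 1307285731/27830 ≈ 46974.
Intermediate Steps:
y = -6
b(h, Z) = h**2
O(m) = (-6 + 1/(-6 + m))/(2*m) (O(m) = (-6 + 1/(m - 6))/(m + m) = (-6 + 1/(-6 + m))/((2*m)) = (1/(2*m))*(-6 + 1/(-6 + m)) = (-6 + 1/(-6 + m))/(2*m))
v = -1307285731/27830 (v = -46974 - (37 - 6*11**2)/(2*(11**2)*(-6 + 11**2)) = -46974 - (37 - 6*121)/(2*121*(-6 + 121)) = -46974 - (37 - 726)/(2*121*115) = -46974 - (-689)/(2*121*115) = -46974 - 1*(-689/27830) = -46974 + 689/27830 = -1307285731/27830 ≈ -46974.)
-v = -1*(-1307285731/27830) = 1307285731/27830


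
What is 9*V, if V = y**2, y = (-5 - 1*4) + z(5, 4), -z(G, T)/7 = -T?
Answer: 3249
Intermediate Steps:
z(G, T) = 7*T (z(G, T) = -(-7)*T = 7*T)
y = 19 (y = (-5 - 1*4) + 7*4 = (-5 - 4) + 28 = -9 + 28 = 19)
V = 361 (V = 19**2 = 361)
9*V = 9*361 = 3249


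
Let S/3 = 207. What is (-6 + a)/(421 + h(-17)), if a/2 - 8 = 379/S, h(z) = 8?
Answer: 536/20493 ≈ 0.026155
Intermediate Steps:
S = 621 (S = 3*207 = 621)
a = 10694/621 (a = 16 + 2*(379/621) = 16 + 758/621 = 10694/621 ≈ 17.221)
(-6 + a)/(421 + h(-17)) = (-6 + 10694/621)/(421 + 8) = (6968/621)/429 = (6968/621)*(1/429) = 536/20493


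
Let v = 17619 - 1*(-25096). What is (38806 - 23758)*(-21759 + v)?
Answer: 315345888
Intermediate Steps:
v = 42715 (v = 17619 + 25096 = 42715)
(38806 - 23758)*(-21759 + v) = (38806 - 23758)*(-21759 + 42715) = 15048*20956 = 315345888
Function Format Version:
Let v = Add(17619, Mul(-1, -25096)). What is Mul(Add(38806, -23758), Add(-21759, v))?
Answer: 315345888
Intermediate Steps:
v = 42715 (v = Add(17619, 25096) = 42715)
Mul(Add(38806, -23758), Add(-21759, v)) = Mul(Add(38806, -23758), Add(-21759, 42715)) = Mul(15048, 20956) = 315345888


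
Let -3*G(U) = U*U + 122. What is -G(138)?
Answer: 19166/3 ≈ 6388.7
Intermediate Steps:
G(U) = -122/3 - U²/3 (G(U) = -(U*U + 122)/3 = -(U² + 122)/3 = -(122 + U²)/3 = -122/3 - U²/3)
-G(138) = -(-122/3 - ⅓*138²) = -(-122/3 - ⅓*19044) = -(-122/3 - 6348) = -1*(-19166/3) = 19166/3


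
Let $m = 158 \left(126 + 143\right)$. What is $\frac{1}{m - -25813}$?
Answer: $\frac{1}{68315} \approx 1.4638 \cdot 10^{-5}$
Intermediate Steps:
$m = 42502$ ($m = 158 \cdot 269 = 42502$)
$\frac{1}{m - -25813} = \frac{1}{42502 - -25813} = \frac{1}{42502 + 25813} = \frac{1}{68315}$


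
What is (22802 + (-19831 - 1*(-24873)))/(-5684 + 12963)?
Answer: 27844/7279 ≈ 3.8252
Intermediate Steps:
(22802 + (-19831 - 1*(-24873)))/(-5684 + 12963) = (22802 + (-19831 + 24873))/7279 = (22802 + 5042)*(1/7279) = 27844*(1/7279) = 27844/7279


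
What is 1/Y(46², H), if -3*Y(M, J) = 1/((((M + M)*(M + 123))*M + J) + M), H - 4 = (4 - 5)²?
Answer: -60150150267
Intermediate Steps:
H = 5 (H = 4 + (4 - 5)² = 4 + (-1)² = 4 + 1 = 5)
Y(M, J) = -1/(3*(J + M + 2*M²*(123 + M))) (Y(M, J) = -1/(3*((((M + M)*(M + 123))*M + J) + M)) = -1/(3*((((2*M)*(123 + M))*M + J) + M)) = -1/(3*(((2*M*(123 + M))*M + J) + M)) = -1/(3*((2*M²*(123 + M) + J) + M)) = -1/(3*((J + 2*M²*(123 + M)) + M)) = -1/(3*(J + M + 2*M²*(123 + M))))
1/Y(46², H) = 1/(-1/(3*5 + 3*46² + 6*(46²)³ + 738*(46²)²)) = 1/(-1/(15 + 3*2116 + 6*2116³ + 738*2116²)) = 1/(-1/(15 + 6348 + 6*9474296896 + 738*4477456)) = 1/(-1/(15 + 6348 + 56845781376 + 3304362528)) = 1/(-1/60150150267) = -60150150267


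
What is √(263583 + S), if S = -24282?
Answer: 3*√26589 ≈ 489.18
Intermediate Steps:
√(263583 + S) = √(263583 - 24282) = √239301 = 3*√26589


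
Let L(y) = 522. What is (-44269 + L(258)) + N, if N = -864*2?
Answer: -45475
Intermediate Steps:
N = -1728
(-44269 + L(258)) + N = (-44269 + 522) - 1728 = -43747 - 1728 = -45475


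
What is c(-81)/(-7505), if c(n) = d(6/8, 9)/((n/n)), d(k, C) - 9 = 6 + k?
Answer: -63/30020 ≈ -0.0020986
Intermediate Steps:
d(k, C) = 15 + k (d(k, C) = 9 + (6 + k) = 15 + k)
c(n) = 63/4 (c(n) = (15 + 6/8)/((n/n)) = (15 + 6*(⅛))/1 = (15 + ¾)*1 = (63/4)*1 = 63/4)
c(-81)/(-7505) = (63/4)/(-7505) = (63/4)*(-1/7505) = -63/30020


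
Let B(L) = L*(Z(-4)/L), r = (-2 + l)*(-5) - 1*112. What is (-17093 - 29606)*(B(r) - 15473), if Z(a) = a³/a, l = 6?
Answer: 721826443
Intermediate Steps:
Z(a) = a²
r = -132 (r = (-2 + 6)*(-5) - 1*112 = 4*(-5) - 112 = -20 - 112 = -132)
B(L) = 16 (B(L) = L*((-4)²/L) = L*(16/L) = 16)
(-17093 - 29606)*(B(r) - 15473) = (-17093 - 29606)*(16 - 15473) = -46699*(-15457) = 721826443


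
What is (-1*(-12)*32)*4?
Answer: 1536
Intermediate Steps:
(-1*(-12)*32)*4 = (12*32)*4 = 384*4 = 1536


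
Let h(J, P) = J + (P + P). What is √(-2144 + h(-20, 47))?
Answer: 3*I*√230 ≈ 45.497*I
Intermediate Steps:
h(J, P) = J + 2*P
√(-2144 + h(-20, 47)) = √(-2144 + (-20 + 2*47)) = √(-2144 + (-20 + 94)) = √(-2144 + 74) = √(-2070) = 3*I*√230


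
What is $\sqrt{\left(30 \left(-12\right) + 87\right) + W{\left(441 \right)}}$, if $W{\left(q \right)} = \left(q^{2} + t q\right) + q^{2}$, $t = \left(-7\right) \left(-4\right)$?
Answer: $13 \sqrt{2373} \approx 633.27$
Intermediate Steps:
$t = 28$
$W{\left(q \right)} = 2 q^{2} + 28 q$ ($W{\left(q \right)} = \left(q^{2} + 28 q\right) + q^{2} = 2 q^{2} + 28 q$)
$\sqrt{\left(30 \left(-12\right) + 87\right) + W{\left(441 \right)}} = \sqrt{\left(30 \left(-12\right) + 87\right) + 2 \cdot 441 \left(14 + 441\right)} = \sqrt{\left(-360 + 87\right) + 2 \cdot 441 \cdot 455} = \sqrt{-273 + 401310} = \sqrt{401037} = 13 \sqrt{2373}$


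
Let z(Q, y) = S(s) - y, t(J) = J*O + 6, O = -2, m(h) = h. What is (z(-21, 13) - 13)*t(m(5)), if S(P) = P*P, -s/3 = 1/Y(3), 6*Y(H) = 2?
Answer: -220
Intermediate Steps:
Y(H) = ⅓ (Y(H) = (⅙)*2 = ⅓)
s = -9 (s = -3/⅓ = -3*3 = -9)
S(P) = P²
t(J) = 6 - 2*J (t(J) = J*(-2) + 6 = -2*J + 6 = 6 - 2*J)
z(Q, y) = 81 - y (z(Q, y) = (-9)² - y = 81 - y)
(z(-21, 13) - 13)*t(m(5)) = ((81 - 1*13) - 13)*(6 - 2*5) = ((81 - 13) - 13)*(6 - 10) = (68 - 13)*(-4) = 55*(-4) = -220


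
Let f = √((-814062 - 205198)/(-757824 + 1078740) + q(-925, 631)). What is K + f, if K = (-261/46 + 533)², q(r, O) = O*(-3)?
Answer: 588402049/2116 + 2*I*√3051275585862/80229 ≈ 2.7807e+5 + 43.545*I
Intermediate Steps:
q(r, O) = -3*O
K = 588402049/2116 (K = (-261*1/46 + 533)² = (-261/46 + 533)² = (24257/46)² = 588402049/2116 ≈ 2.7807e+5)
f = 2*I*√3051275585862/80229 (f = √((-814062 - 205198)/(-757824 + 1078740) - 3*631) = √(-1019260/320916 - 1893) = √(-1019260*1/320916 - 1893) = √(-254815/80229 - 1893) = √(-152128312/80229) = 2*I*√3051275585862/80229 ≈ 43.545*I)
K + f = 588402049/2116 + 2*I*√3051275585862/80229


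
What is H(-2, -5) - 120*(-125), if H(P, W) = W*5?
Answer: 14975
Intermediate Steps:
H(P, W) = 5*W
H(-2, -5) - 120*(-125) = 5*(-5) - 120*(-125) = -25 + 15000 = 14975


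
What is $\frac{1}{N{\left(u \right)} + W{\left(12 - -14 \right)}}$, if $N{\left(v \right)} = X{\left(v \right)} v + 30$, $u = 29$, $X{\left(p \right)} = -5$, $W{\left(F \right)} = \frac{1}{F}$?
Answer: $- \frac{26}{2989} \approx -0.0086986$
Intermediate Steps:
$N{\left(v \right)} = 30 - 5 v$ ($N{\left(v \right)} = - 5 v + 30 = 30 - 5 v$)
$\frac{1}{N{\left(u \right)} + W{\left(12 - -14 \right)}} = \frac{1}{\left(30 - 145\right) + \frac{1}{12 - -14}} = \frac{1}{\left(30 - 145\right) + \frac{1}{12 + 14}} = \frac{1}{-115 + \frac{1}{26}} = \frac{1}{- \frac{2989}{26}} = - \frac{26}{2989}$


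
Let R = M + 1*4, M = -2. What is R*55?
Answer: 110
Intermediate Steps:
R = 2 (R = -2 + 1*4 = -2 + 4 = 2)
R*55 = 2*55 = 110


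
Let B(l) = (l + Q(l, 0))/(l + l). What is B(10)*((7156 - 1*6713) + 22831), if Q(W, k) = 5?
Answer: 34911/2 ≈ 17456.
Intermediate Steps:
B(l) = (5 + l)/(2*l) (B(l) = (l + 5)/(l + l) = (5 + l)/((2*l)) = (5 + l)*(1/(2*l)) = (5 + l)/(2*l))
B(10)*((7156 - 1*6713) + 22831) = ((1/2)*(5 + 10)/10)*((7156 - 1*6713) + 22831) = ((1/2)*(1/10)*15)*((7156 - 6713) + 22831) = 3*(443 + 22831)/4 = (3/4)*23274 = 34911/2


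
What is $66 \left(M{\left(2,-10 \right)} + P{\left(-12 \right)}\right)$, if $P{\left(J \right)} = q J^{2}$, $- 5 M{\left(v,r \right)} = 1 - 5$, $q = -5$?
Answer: $- \frac{237336}{5} \approx -47467.0$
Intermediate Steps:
$M{\left(v,r \right)} = \frac{4}{5}$ ($M{\left(v,r \right)} = - \frac{1 - 5}{5} = \left(- \frac{1}{5}\right) \left(-4\right) = \frac{4}{5}$)
$P{\left(J \right)} = - 5 J^{2}$
$66 \left(M{\left(2,-10 \right)} + P{\left(-12 \right)}\right) = 66 \left(\frac{4}{5} - 5 \left(-12\right)^{2}\right) = 66 \left(\frac{4}{5} - 720\right) = 66 \left(- \frac{3596}{5}\right) = - \frac{237336}{5}$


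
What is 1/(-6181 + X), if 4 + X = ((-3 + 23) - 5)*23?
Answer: -1/5840 ≈ -0.00017123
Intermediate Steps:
X = 341 (X = -4 + ((-3 + 23) - 5)*23 = -4 + (20 - 5)*23 = -4 + 15*23 = -4 + 345 = 341)
1/(-6181 + X) = 1/(-6181 + 341) = 1/(-5840) = -1/5840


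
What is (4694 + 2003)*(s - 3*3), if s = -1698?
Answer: -11431779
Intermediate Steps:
(4694 + 2003)*(s - 3*3) = (4694 + 2003)*(-1698 - 3*3) = 6697*(-1698 - 9) = 6697*(-1707) = -11431779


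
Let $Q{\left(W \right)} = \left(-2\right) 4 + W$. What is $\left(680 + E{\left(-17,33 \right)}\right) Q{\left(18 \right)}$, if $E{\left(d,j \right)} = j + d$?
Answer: $6960$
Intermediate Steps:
$Q{\left(W \right)} = -8 + W$
$E{\left(d,j \right)} = d + j$
$\left(680 + E{\left(-17,33 \right)}\right) Q{\left(18 \right)} = \left(680 + \left(-17 + 33\right)\right) \left(-8 + 18\right) = \left(680 + 16\right) 10 = 696 \cdot 10 = 6960$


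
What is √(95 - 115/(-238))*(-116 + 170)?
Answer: 405*√24038/119 ≈ 527.66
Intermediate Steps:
√(95 - 115/(-238))*(-116 + 170) = √(95 - 115*(-1/238))*54 = √(95 + 115/238)*54 = √(22725/238)*54 = (15*√24038/238)*54 = 405*√24038/119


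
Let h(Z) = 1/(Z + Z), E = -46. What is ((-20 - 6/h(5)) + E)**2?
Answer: 15876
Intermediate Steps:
h(Z) = 1/(2*Z)
((-20 - 6/h(5)) + E)**2 = ((-20 - 6/((1/2)/5)) - 46)**2 = ((-20 - 6/((1/2)*(1/5))) - 46)**2 = ((-20 - 6/1/10) - 46)**2 = ((-20 - 10*6) - 46)**2 = ((-20 - 1*60) - 46)**2 = ((-20 - 60) - 46)**2 = (-80 - 46)**2 = (-126)**2 = 15876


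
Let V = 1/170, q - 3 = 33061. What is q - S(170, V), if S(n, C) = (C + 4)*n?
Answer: 32383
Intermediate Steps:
q = 33064 (q = 3 + 33061 = 33064)
V = 1/170 ≈ 0.0058824
S(n, C) = n*(4 + C) (S(n, C) = (4 + C)*n = n*(4 + C))
q - S(170, V) = 33064 - 170*(4 + 1/170) = 33064 - 170*681/170 = 33064 - 1*681 = 33064 - 681 = 32383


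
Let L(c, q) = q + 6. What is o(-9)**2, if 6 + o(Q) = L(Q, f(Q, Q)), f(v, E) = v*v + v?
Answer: 5184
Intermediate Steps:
f(v, E) = v + v**2 (f(v, E) = v**2 + v = v + v**2)
L(c, q) = 6 + q
o(Q) = Q*(1 + Q) (o(Q) = -6 + (6 + Q*(1 + Q)) = Q*(1 + Q))
o(-9)**2 = (-9*(1 - 9))**2 = (-9*(-8))**2 = 72**2 = 5184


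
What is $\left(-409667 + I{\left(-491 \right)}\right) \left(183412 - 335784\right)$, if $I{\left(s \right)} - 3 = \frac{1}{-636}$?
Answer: $\frac{9924990396365}{159} \approx 6.2421 \cdot 10^{10}$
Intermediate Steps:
$I{\left(s \right)} = \frac{1907}{636}$ ($I{\left(s \right)} = 3 + \frac{1}{-636} = 3 - \frac{1}{636} = \frac{1907}{636}$)
$\left(-409667 + I{\left(-491 \right)}\right) \left(183412 - 335784\right) = \left(-409667 + \frac{1907}{636}\right) \left(183412 - 335784\right) = \left(- \frac{260546305}{636}\right) \left(-152372\right) = \frac{9924990396365}{159}$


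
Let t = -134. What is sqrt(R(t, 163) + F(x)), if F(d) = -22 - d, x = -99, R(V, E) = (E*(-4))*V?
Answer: sqrt(87445) ≈ 295.71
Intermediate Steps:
R(V, E) = -4*E*V (R(V, E) = (-4*E)*V = -4*E*V)
sqrt(R(t, 163) + F(x)) = sqrt(-4*163*(-134) + (-22 - 1*(-99))) = sqrt(87368 + (-22 + 99)) = sqrt(87368 + 77) = sqrt(87445)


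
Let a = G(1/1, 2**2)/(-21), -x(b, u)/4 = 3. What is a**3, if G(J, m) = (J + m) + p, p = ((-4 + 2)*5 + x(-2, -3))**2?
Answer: -4330747/343 ≈ -12626.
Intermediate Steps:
x(b, u) = -12 (x(b, u) = -4*3 = -12)
p = 484 (p = ((-4 + 2)*5 - 12)**2 = (-2*5 - 12)**2 = (-10 - 12)**2 = (-22)**2 = 484)
G(J, m) = 484 + J + m (G(J, m) = (J + m) + 484 = 484 + J + m)
a = -163/7 (a = (484 + 1/1 + 2**2)/(-21) = (484 + 1 + 4)*(-1/21) = 489*(-1/21) = -163/7 ≈ -23.286)
a**3 = (-163/7)**3 = -4330747/343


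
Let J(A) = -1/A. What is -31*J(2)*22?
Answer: 341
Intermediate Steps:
-31*J(2)*22 = -(-31)/2*22 = -31*(-1/2)*22 = (31/2)*22 = 341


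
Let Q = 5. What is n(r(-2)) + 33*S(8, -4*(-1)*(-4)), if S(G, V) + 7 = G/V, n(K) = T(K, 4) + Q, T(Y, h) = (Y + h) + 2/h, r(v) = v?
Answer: -240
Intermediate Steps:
T(Y, h) = Y + h + 2/h
n(K) = 19/2 + K (n(K) = (K + 4 + 2/4) + 5 = (K + 4 + 2*(¼)) + 5 = (K + 4 + ½) + 5 = (9/2 + K) + 5 = 19/2 + K)
S(G, V) = -7 + G/V
n(r(-2)) + 33*S(8, -4*(-1)*(-4)) = (19/2 - 2) + 33*(-7 + 8/((-4*(-1)*(-4)))) = 15/2 + 33*(-7 + 8/((4*(-4)))) = 15/2 + 33*(-7 + 8/(-16)) = 15/2 + 33*(-7 + 8*(-1/16)) = 15/2 + 33*(-7 - ½) = 15/2 + 33*(-15/2) = 15/2 - 495/2 = -240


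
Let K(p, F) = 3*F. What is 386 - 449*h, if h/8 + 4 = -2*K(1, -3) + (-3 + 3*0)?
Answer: -39126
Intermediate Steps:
h = 88 (h = -32 + 8*(-6*(-3) + (-3 + 3*0)) = -32 + 8*(-2*(-9) + (-3 + 0)) = -32 + 8*(18 - 3) = -32 + 8*15 = -32 + 120 = 88)
386 - 449*h = 386 - 449*88 = 386 - 39512 = -39126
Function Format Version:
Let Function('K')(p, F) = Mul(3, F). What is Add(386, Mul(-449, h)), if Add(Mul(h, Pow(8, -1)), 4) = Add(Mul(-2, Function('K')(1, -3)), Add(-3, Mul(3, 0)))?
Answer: -39126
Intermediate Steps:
h = 88 (h = Add(-32, Mul(8, Add(Mul(-2, Mul(3, -3)), Add(-3, Mul(3, 0))))) = Add(-32, Mul(8, Add(Mul(-2, -9), Add(-3, 0)))) = Add(-32, Mul(8, Add(18, -3))) = Add(-32, Mul(8, 15)) = Add(-32, 120) = 88)
Add(386, Mul(-449, h)) = Add(386, Mul(-449, 88)) = Add(386, -39512) = -39126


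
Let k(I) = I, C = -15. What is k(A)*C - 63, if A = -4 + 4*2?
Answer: -123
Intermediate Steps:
A = 4 (A = -4 + 8 = 4)
k(A)*C - 63 = 4*(-15) - 63 = -60 - 63 = -123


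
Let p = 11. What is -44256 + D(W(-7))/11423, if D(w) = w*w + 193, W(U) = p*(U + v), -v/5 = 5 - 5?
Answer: -505530166/11423 ≈ -44255.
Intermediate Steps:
v = 0 (v = -5*(5 - 5) = -5*0 = 0)
W(U) = 11*U (W(U) = 11*(U + 0) = 11*U)
D(w) = 193 + w² (D(w) = w² + 193 = 193 + w²)
-44256 + D(W(-7))/11423 = -44256 + (193 + (11*(-7))²)/11423 = -44256 + (193 + (-77)²)*(1/11423) = -44256 + (193 + 5929)*(1/11423) = -44256 + 6122*(1/11423) = -44256 + 6122/11423 = -505530166/11423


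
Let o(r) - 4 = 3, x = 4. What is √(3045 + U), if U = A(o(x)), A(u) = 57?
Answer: √3102 ≈ 55.696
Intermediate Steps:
o(r) = 7 (o(r) = 4 + 3 = 7)
U = 57
√(3045 + U) = √(3045 + 57) = √3102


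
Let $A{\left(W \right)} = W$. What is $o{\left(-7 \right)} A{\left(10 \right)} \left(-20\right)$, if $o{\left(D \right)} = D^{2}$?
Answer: $-9800$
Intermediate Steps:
$o{\left(-7 \right)} A{\left(10 \right)} \left(-20\right) = \left(-7\right)^{2} \cdot 10 \left(-20\right) = 49 \cdot 10 \left(-20\right) = 490 \left(-20\right) = -9800$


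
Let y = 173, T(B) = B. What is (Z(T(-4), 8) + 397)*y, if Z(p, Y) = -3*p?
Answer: 70757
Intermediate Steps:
(Z(T(-4), 8) + 397)*y = (-3*(-4) + 397)*173 = (12 + 397)*173 = 409*173 = 70757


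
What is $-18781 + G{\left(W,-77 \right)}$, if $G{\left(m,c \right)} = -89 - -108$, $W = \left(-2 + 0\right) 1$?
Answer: $-18762$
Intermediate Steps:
$W = -2$ ($W = \left(-2\right) 1 = -2$)
$G{\left(m,c \right)} = 19$ ($G{\left(m,c \right)} = -89 + 108 = 19$)
$-18781 + G{\left(W,-77 \right)} = -18781 + 19 = -18762$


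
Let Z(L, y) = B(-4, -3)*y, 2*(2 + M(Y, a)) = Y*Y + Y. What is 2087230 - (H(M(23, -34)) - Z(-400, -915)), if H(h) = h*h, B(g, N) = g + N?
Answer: 2018559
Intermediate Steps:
B(g, N) = N + g
M(Y, a) = -2 + Y/2 + Y**2/2 (M(Y, a) = -2 + (Y*Y + Y)/2 = -2 + (Y**2 + Y)/2 = -2 + (Y + Y**2)/2 = -2 + (Y/2 + Y**2/2) = -2 + Y/2 + Y**2/2)
Z(L, y) = -7*y (Z(L, y) = (-3 - 4)*y = -7*y)
H(h) = h**2
2087230 - (H(M(23, -34)) - Z(-400, -915)) = 2087230 - ((-2 + (1/2)*23 + (1/2)*23**2)**2 - (-7)*(-915)) = 2087230 - ((-2 + 23/2 + (1/2)*529)**2 - 1*6405) = 2087230 - ((-2 + 23/2 + 529/2)**2 - 6405) = 2087230 - (274**2 - 6405) = 2087230 - (75076 - 6405) = 2087230 - 1*68671 = 2087230 - 68671 = 2018559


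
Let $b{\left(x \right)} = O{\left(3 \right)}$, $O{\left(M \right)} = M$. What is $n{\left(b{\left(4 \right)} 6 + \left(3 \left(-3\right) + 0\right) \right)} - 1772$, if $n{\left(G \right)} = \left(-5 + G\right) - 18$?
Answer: $-1786$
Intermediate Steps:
$b{\left(x \right)} = 3$
$n{\left(G \right)} = -23 + G$
$n{\left(b{\left(4 \right)} 6 + \left(3 \left(-3\right) + 0\right) \right)} - 1772 = \left(-23 + \left(3 \cdot 6 + \left(3 \left(-3\right) + 0\right)\right)\right) - 1772 = \left(-23 + \left(18 + \left(-9 + 0\right)\right)\right) - 1772 = \left(-23 + \left(18 - 9\right)\right) - 1772 = \left(-23 + 9\right) - 1772 = -14 - 1772 = -1786$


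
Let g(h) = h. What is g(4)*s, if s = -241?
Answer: -964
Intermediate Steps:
g(4)*s = 4*(-241) = -964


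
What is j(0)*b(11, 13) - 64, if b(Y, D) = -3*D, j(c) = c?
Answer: -64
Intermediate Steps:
j(0)*b(11, 13) - 64 = 0*(-3*13) - 64 = 0*(-39) - 64 = 0 - 64 = -64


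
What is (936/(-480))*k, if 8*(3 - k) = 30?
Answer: 117/80 ≈ 1.4625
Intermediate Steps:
k = -¾ (k = 3 - ⅛*30 = 3 - 15/4 = -¾ ≈ -0.75000)
(936/(-480))*k = (936/(-480))*(-¾) = (936*(-1/480))*(-¾) = -39/20*(-¾) = 117/80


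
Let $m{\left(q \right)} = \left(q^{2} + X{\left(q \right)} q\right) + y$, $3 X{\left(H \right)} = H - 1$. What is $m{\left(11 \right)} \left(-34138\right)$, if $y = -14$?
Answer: $- \frac{14713478}{3} \approx -4.9045 \cdot 10^{6}$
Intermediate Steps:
$X{\left(H \right)} = - \frac{1}{3} + \frac{H}{3}$ ($X{\left(H \right)} = \frac{H - 1}{3} = \frac{-1 + H}{3} = - \frac{1}{3} + \frac{H}{3}$)
$m{\left(q \right)} = -14 + q^{2} + q \left(- \frac{1}{3} + \frac{q}{3}\right)$ ($m{\left(q \right)} = \left(q^{2} + \left(- \frac{1}{3} + \frac{q}{3}\right) q\right) - 14 = \left(q^{2} + q \left(- \frac{1}{3} + \frac{q}{3}\right)\right) - 14 = -14 + q^{2} + q \left(- \frac{1}{3} + \frac{q}{3}\right)$)
$m{\left(11 \right)} \left(-34138\right) = \left(-14 - \frac{11}{3} + \frac{4 \cdot 11^{2}}{3}\right) \left(-34138\right) = \left(-14 - \frac{11}{3} + \frac{4}{3} \cdot 121\right) \left(-34138\right) = \left(-14 - \frac{11}{3} + \frac{484}{3}\right) \left(-34138\right) = \frac{431}{3} \left(-34138\right) = - \frac{14713478}{3}$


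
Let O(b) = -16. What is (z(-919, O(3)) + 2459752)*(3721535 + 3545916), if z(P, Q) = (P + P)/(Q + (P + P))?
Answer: 16571176530292373/927 ≈ 1.7876e+13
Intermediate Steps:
z(P, Q) = 2*P/(Q + 2*P) (z(P, Q) = (2*P)/(Q + 2*P) = 2*P/(Q + 2*P))
(z(-919, O(3)) + 2459752)*(3721535 + 3545916) = (2*(-919)/(-16 + 2*(-919)) + 2459752)*(3721535 + 3545916) = (2*(-919)/(-16 - 1838) + 2459752)*7267451 = (2*(-919)/(-1854) + 2459752)*7267451 = (2*(-919)*(-1/1854) + 2459752)*7267451 = (919/927 + 2459752)*7267451 = (2280191023/927)*7267451 = 16571176530292373/927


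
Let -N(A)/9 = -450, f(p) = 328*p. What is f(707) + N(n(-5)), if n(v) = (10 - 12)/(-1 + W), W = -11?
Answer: 235946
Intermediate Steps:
n(v) = ⅙ (n(v) = (10 - 12)/(-1 - 11) = -2/(-12) = -2*(-1/12) = ⅙)
N(A) = 4050 (N(A) = -9*(-450) = 4050)
f(707) + N(n(-5)) = 328*707 + 4050 = 231896 + 4050 = 235946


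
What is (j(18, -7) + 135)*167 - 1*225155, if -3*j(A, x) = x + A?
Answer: -609667/3 ≈ -2.0322e+5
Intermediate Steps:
j(A, x) = -A/3 - x/3 (j(A, x) = -(x + A)/3 = -(A + x)/3 = -A/3 - x/3)
(j(18, -7) + 135)*167 - 1*225155 = ((-1/3*18 - 1/3*(-7)) + 135)*167 - 1*225155 = ((-6 + 7/3) + 135)*167 - 225155 = (-11/3 + 135)*167 - 225155 = (394/3)*167 - 225155 = 65798/3 - 225155 = -609667/3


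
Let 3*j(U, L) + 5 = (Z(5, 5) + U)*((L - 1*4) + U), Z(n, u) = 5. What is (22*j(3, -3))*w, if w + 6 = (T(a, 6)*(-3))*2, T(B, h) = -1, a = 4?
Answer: 0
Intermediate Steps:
j(U, L) = -5/3 + (5 + U)*(-4 + L + U)/3 (j(U, L) = -5/3 + ((5 + U)*((L - 1*4) + U))/3 = -5/3 + ((5 + U)*((L - 4) + U))/3 = -5/3 + ((5 + U)*((-4 + L) + U))/3 = -5/3 + ((5 + U)*(-4 + L + U))/3 = -5/3 + (5 + U)*(-4 + L + U)/3)
w = 0 (w = -6 - 1*(-3)*2 = -6 + 3*2 = -6 + 6 = 0)
(22*j(3, -3))*w = (22*(-25/3 + (1/3)*3 + (1/3)*3**2 + (5/3)*(-3) + (1/3)*(-3)*3))*0 = (22*(-25/3 + 1 + (1/3)*9 - 5 - 3))*0 = (22*(-25/3 + 1 + 3 - 5 - 3))*0 = (22*(-37/3))*0 = -814/3*0 = 0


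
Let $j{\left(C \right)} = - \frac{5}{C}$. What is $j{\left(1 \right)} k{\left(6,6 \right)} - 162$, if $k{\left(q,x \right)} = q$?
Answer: $-192$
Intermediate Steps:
$j{\left(1 \right)} k{\left(6,6 \right)} - 162 = - \frac{5}{1} \cdot 6 - 162 = \left(-5\right) 1 \cdot 6 - 162 = \left(-5\right) 6 - 162 = -30 - 162 = -192$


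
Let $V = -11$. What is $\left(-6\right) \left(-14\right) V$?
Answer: $-924$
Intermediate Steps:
$\left(-6\right) \left(-14\right) V = \left(-6\right) \left(-14\right) \left(-11\right) = 84 \left(-11\right) = -924$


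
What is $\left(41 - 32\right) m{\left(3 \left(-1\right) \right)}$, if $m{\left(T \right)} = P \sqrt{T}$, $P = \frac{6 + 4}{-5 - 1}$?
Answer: $- 15 i \sqrt{3} \approx - 25.981 i$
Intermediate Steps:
$P = - \frac{5}{3}$ ($P = \frac{10}{-6} = 10 \left(- \frac{1}{6}\right) = - \frac{5}{3} \approx -1.6667$)
$m{\left(T \right)} = - \frac{5 \sqrt{T}}{3}$
$\left(41 - 32\right) m{\left(3 \left(-1\right) \right)} = \left(41 - 32\right) \left(- \frac{5 \sqrt{3 \left(-1\right)}}{3}\right) = 9 \left(- \frac{5 \sqrt{-3}}{3}\right) = 9 \left(- \frac{5 i \sqrt{3}}{3}\right) = - 15 i \sqrt{3}$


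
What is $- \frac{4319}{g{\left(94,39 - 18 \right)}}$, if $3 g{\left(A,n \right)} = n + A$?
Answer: $- \frac{12957}{115} \approx -112.67$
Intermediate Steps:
$g{\left(A,n \right)} = \frac{A}{3} + \frac{n}{3}$ ($g{\left(A,n \right)} = \frac{n + A}{3} = \frac{A + n}{3} = \frac{A}{3} + \frac{n}{3}$)
$- \frac{4319}{g{\left(94,39 - 18 \right)}} = - \frac{4319}{\frac{1}{3} \cdot 94 + \frac{39 - 18}{3}} = - \frac{4319}{\frac{94}{3} + \frac{39 - 18}{3}} = - \frac{4319}{\frac{94}{3} + \frac{1}{3} \cdot 21} = - \frac{4319}{\frac{94}{3} + 7} = - \frac{4319}{\frac{115}{3}} = \left(-4319\right) \frac{3}{115} = - \frac{12957}{115}$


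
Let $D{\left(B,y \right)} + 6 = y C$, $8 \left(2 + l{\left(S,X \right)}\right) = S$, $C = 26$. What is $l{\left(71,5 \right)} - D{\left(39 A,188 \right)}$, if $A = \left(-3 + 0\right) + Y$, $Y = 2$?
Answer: $- \frac{39001}{8} \approx -4875.1$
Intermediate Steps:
$A = -1$ ($A = \left(-3 + 0\right) + 2 = -3 + 2 = -1$)
$l{\left(S,X \right)} = -2 + \frac{S}{8}$
$D{\left(B,y \right)} = -6 + 26 y$ ($D{\left(B,y \right)} = -6 + y 26 = -6 + 26 y$)
$l{\left(71,5 \right)} - D{\left(39 A,188 \right)} = \left(-2 + \frac{1}{8} \cdot 71\right) - \left(-6 + 26 \cdot 188\right) = \left(-2 + \frac{71}{8}\right) - \left(-6 + 4888\right) = \frac{55}{8} - 4882 = - \frac{39001}{8}$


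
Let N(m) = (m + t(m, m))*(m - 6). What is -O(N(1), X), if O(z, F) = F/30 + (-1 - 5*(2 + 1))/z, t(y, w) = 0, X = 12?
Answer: -18/5 ≈ -3.6000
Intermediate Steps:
N(m) = m*(-6 + m) (N(m) = (m + 0)*(m - 6) = m*(-6 + m))
O(z, F) = -16/z + F/30 (O(z, F) = F*(1/30) + (-1 - 5*3)/z = F/30 + (-1 - 15)/z = F/30 - 16/z = -16/z + F/30)
-O(N(1), X) = -(-16/(-6 + 1) + (1/30)*12) = -(-16/(1*(-5)) + ⅖) = -(-16/(-5) + ⅖) = -(-16*(-⅕) + ⅖) = -(16/5 + ⅖) = -1*18/5 = -18/5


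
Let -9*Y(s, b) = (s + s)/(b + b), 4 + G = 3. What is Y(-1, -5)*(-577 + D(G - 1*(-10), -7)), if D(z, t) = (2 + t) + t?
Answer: 589/45 ≈ 13.089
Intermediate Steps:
G = -1 (G = -4 + 3 = -1)
D(z, t) = 2 + 2*t
Y(s, b) = -s/(9*b) (Y(s, b) = -(s + s)/(9*(b + b)) = -2*s/(9*(2*b)) = -2*s*1/(2*b)/9 = -s/(9*b))
Y(-1, -5)*(-577 + D(G - 1*(-10), -7)) = (-⅑*(-1)/(-5))*(-577 + (2 + 2*(-7))) = (-⅑*(-1)*(-⅕))*(-577 + (2 - 14)) = -(-577 - 12)/45 = -1/45*(-589) = 589/45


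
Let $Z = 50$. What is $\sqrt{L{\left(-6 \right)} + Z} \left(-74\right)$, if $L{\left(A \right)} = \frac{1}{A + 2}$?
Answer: $- 37 \sqrt{199} \approx -521.95$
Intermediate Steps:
$L{\left(A \right)} = \frac{1}{2 + A}$
$\sqrt{L{\left(-6 \right)} + Z} \left(-74\right) = \sqrt{\frac{1}{2 - 6} + 50} \left(-74\right) = \sqrt{\frac{1}{-4} + 50} \left(-74\right) = \sqrt{- \frac{1}{4} + 50} \left(-74\right) = \sqrt{\frac{199}{4}} \left(-74\right) = \frac{\sqrt{199}}{2} \left(-74\right) = - 37 \sqrt{199}$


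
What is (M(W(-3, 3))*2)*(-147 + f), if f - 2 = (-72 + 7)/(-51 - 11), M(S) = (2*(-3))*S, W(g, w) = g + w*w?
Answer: 321300/31 ≈ 10365.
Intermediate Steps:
W(g, w) = g + w²
M(S) = -6*S
f = 189/62 (f = 2 + (-72 + 7)/(-51 - 11) = 2 - 65/(-62) = 2 - 65*(-1/62) = 2 + 65/62 = 189/62 ≈ 3.0484)
(M(W(-3, 3))*2)*(-147 + f) = (-6*(-3 + 3²)*2)*(-147 + 189/62) = (-6*(-3 + 9)*2)*(-8925/62) = (-6*6*2)*(-8925/62) = -36*2*(-8925/62) = -72*(-8925/62) = 321300/31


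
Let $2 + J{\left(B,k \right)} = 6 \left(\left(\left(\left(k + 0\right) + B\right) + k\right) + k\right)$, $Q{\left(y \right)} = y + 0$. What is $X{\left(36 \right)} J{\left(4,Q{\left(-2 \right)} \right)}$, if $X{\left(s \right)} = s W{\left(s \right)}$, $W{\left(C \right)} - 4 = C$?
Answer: $-20160$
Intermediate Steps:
$W{\left(C \right)} = 4 + C$
$Q{\left(y \right)} = y$
$X{\left(s \right)} = s \left(4 + s\right)$
$J{\left(B,k \right)} = -2 + 6 B + 18 k$ ($J{\left(B,k \right)} = -2 + 6 \left(\left(\left(\left(k + 0\right) + B\right) + k\right) + k\right) = -2 + 6 \left(\left(\left(k + B\right) + k\right) + k\right) = -2 + 6 \left(\left(\left(B + k\right) + k\right) + k\right) = -2 + 6 \left(\left(B + 2 k\right) + k\right) = -2 + 6 \left(B + 3 k\right) = -2 + \left(6 B + 18 k\right) = -2 + 6 B + 18 k$)
$X{\left(36 \right)} J{\left(4,Q{\left(-2 \right)} \right)} = 36 \left(4 + 36\right) \left(-2 + 6 \cdot 4 + 18 \left(-2\right)\right) = 36 \cdot 40 \left(-2 + 24 - 36\right) = 1440 \left(-14\right) = -20160$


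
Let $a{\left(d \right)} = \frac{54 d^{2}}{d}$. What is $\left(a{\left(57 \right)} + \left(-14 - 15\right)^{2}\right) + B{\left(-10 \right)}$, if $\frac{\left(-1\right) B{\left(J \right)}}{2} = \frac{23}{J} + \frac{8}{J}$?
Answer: $\frac{19626}{5} \approx 3925.2$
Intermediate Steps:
$B{\left(J \right)} = - \frac{62}{J}$ ($B{\left(J \right)} = - 2 \left(\frac{23}{J} + \frac{8}{J}\right) = - 2 \frac{31}{J} = - \frac{62}{J}$)
$a{\left(d \right)} = 54 d$
$\left(a{\left(57 \right)} + \left(-14 - 15\right)^{2}\right) + B{\left(-10 \right)} = \left(54 \cdot 57 + \left(-14 - 15\right)^{2}\right) - \frac{62}{-10} = \left(3078 + \left(-29\right)^{2}\right) - - \frac{31}{5} = \left(3078 + 841\right) + \frac{31}{5} = 3919 + \frac{31}{5} = \frac{19626}{5}$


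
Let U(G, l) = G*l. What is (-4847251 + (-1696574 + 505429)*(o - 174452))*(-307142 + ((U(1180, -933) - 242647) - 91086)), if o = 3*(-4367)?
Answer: -389117936742405210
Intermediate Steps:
o = -13101
(-4847251 + (-1696574 + 505429)*(o - 174452))*(-307142 + ((U(1180, -933) - 242647) - 91086)) = (-4847251 + (-1696574 + 505429)*(-13101 - 174452))*(-307142 + ((1180*(-933) - 242647) - 91086)) = (-4847251 - 1191145*(-187553))*(-307142 + ((-1100940 - 242647) - 91086)) = (-4847251 + 223402818185)*(-307142 + (-1343587 - 91086)) = 223397970934*(-307142 - 1434673) = 223397970934*(-1741815) = -389117936742405210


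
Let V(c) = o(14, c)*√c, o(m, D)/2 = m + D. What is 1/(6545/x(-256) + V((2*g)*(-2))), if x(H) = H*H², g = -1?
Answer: 16777216/1207953007 ≈ 0.013889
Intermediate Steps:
o(m, D) = 2*D + 2*m (o(m, D) = 2*(m + D) = 2*(D + m) = 2*D + 2*m)
x(H) = H³
V(c) = √c*(28 + 2*c) (V(c) = (2*c + 2*14)*√c = (2*c + 28)*√c = (28 + 2*c)*√c = √c*(28 + 2*c))
1/(6545/x(-256) + V((2*g)*(-2))) = 1/(6545/((-256)³) + 2*√((2*(-1))*(-2))*(14 + (2*(-1))*(-2))) = 1/(6545/(-16777216) + 2*√(-2*(-2))*(14 - 2*(-2))) = 1/(6545*(-1/16777216) + 2*√4*(14 + 4)) = 1/(-6545/16777216 + 2*2*18) = 1/(-6545/16777216 + 72) = 1/(1207953007/16777216) = 16777216/1207953007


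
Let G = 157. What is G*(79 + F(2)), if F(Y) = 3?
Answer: 12874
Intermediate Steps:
G*(79 + F(2)) = 157*(79 + 3) = 157*82 = 12874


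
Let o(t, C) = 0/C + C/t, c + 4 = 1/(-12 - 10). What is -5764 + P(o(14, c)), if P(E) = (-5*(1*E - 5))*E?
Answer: -547521001/94864 ≈ -5771.6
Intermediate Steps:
c = -89/22 (c = -4 + 1/(-12 - 10) = -4 + 1/(-22) = -4 - 1/22 = -89/22 ≈ -4.0455)
o(t, C) = C/t (o(t, C) = 0 + C/t = C/t)
P(E) = E*(25 - 5*E) (P(E) = (-5*(E - 5))*E = (-5*(-5 + E))*E = (25 - 5*E)*E = E*(25 - 5*E))
-5764 + P(o(14, c)) = -5764 + 5*(-89/22/14)*(5 - (-89)/(22*14)) = -5764 + 5*(-89/22*1/14)*(5 - (-89)/(22*14)) = -5764 + 5*(-89/308)*(5 - 1*(-89/308)) = -5764 + 5*(-89/308)*(5 + 89/308) = -5764 + 5*(-89/308)*(1629/308) = -5764 - 724905/94864 = -547521001/94864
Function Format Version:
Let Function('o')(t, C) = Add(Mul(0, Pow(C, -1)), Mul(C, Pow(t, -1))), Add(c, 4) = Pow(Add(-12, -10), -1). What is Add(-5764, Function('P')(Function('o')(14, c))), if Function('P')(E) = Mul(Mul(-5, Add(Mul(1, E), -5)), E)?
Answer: Rational(-547521001, 94864) ≈ -5771.6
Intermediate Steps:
c = Rational(-89, 22) (c = Add(-4, Pow(Add(-12, -10), -1)) = Add(-4, Pow(-22, -1)) = Add(-4, Rational(-1, 22)) = Rational(-89, 22) ≈ -4.0455)
Function('o')(t, C) = Mul(C, Pow(t, -1)) (Function('o')(t, C) = Add(0, Mul(C, Pow(t, -1))) = Mul(C, Pow(t, -1)))
Function('P')(E) = Mul(E, Add(25, Mul(-5, E))) (Function('P')(E) = Mul(Mul(-5, Add(E, -5)), E) = Mul(Mul(-5, Add(-5, E)), E) = Mul(Add(25, Mul(-5, E)), E) = Mul(E, Add(25, Mul(-5, E))))
Add(-5764, Function('P')(Function('o')(14, c))) = Add(-5764, Mul(5, Mul(Rational(-89, 22), Pow(14, -1)), Add(5, Mul(-1, Mul(Rational(-89, 22), Pow(14, -1)))))) = Add(-5764, Mul(5, Mul(Rational(-89, 22), Rational(1, 14)), Add(5, Mul(-1, Mul(Rational(-89, 22), Rational(1, 14)))))) = Add(-5764, Mul(5, Rational(-89, 308), Add(5, Mul(-1, Rational(-89, 308))))) = Add(-5764, Mul(5, Rational(-89, 308), Add(5, Rational(89, 308)))) = Add(-5764, Mul(5, Rational(-89, 308), Rational(1629, 308))) = Add(-5764, Rational(-724905, 94864)) = Rational(-547521001, 94864)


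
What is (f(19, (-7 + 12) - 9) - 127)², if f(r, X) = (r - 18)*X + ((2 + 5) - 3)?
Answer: 16129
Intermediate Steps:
f(r, X) = 4 + X*(-18 + r) (f(r, X) = (-18 + r)*X + (7 - 3) = X*(-18 + r) + 4 = 4 + X*(-18 + r))
(f(19, (-7 + 12) - 9) - 127)² = ((4 - 18*((-7 + 12) - 9) + ((-7 + 12) - 9)*19) - 127)² = ((4 - 18*(5 - 9) + (5 - 9)*19) - 127)² = ((4 - 18*(-4) - 4*19) - 127)² = ((4 + 72 - 76) - 127)² = (0 - 127)² = (-127)² = 16129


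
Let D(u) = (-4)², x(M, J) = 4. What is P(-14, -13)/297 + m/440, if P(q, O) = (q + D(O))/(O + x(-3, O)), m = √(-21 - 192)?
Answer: -2/2673 + I*√213/440 ≈ -0.00074822 + 0.033169*I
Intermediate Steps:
m = I*√213 (m = √(-213) = I*√213 ≈ 14.595*I)
D(u) = 16
P(q, O) = (16 + q)/(4 + O) (P(q, O) = (q + 16)/(O + 4) = (16 + q)/(4 + O))
P(-14, -13)/297 + m/440 = ((16 - 14)/(4 - 13))/297 + (I*√213)/440 = (2/(-9))*(1/297) + (I*√213)*(1/440) = -⅑*2*(1/297) + I*√213/440 = -2/9*1/297 + I*√213/440 = -2/2673 + I*√213/440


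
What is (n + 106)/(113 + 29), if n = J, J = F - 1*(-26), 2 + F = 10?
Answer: 70/71 ≈ 0.98592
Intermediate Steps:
F = 8 (F = -2 + 10 = 8)
J = 34 (J = 8 - 1*(-26) = 8 + 26 = 34)
n = 34
(n + 106)/(113 + 29) = (34 + 106)/(113 + 29) = 140/142 = 140*(1/142) = 70/71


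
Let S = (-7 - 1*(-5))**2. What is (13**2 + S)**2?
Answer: 29929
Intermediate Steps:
S = 4 (S = (-7 + 5)**2 = (-2)**2 = 4)
(13**2 + S)**2 = (13**2 + 4)**2 = (169 + 4)**2 = 173**2 = 29929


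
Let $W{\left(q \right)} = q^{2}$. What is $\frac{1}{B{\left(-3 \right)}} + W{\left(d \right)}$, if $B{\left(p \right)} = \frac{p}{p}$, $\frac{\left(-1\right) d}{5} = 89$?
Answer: $198026$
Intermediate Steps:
$d = -445$ ($d = \left(-5\right) 89 = -445$)
$B{\left(p \right)} = 1$
$\frac{1}{B{\left(-3 \right)}} + W{\left(d \right)} = 1^{-1} + \left(-445\right)^{2} = 1 + 198025 = 198026$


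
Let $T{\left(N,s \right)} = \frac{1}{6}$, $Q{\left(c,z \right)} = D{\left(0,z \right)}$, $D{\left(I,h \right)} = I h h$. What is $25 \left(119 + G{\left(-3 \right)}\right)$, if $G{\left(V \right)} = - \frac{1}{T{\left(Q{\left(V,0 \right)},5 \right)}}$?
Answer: $2825$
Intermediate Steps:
$D{\left(I,h \right)} = I h^{2}$
$Q{\left(c,z \right)} = 0$ ($Q{\left(c,z \right)} = 0 z^{2} = 0$)
$T{\left(N,s \right)} = \frac{1}{6}$
$G{\left(V \right)} = -6$ ($G{\left(V \right)} = - \frac{1}{\frac{1}{6}} = \left(-1\right) 6 = -6$)
$25 \left(119 + G{\left(-3 \right)}\right) = 25 \left(119 - 6\right) = 25 \cdot 113 = 2825$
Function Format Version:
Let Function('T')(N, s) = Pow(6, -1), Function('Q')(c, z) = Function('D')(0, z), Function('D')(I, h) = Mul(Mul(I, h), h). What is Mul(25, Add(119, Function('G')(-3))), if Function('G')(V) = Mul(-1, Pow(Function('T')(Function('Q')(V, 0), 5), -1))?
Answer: 2825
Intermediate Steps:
Function('D')(I, h) = Mul(I, Pow(h, 2))
Function('Q')(c, z) = 0 (Function('Q')(c, z) = Mul(0, Pow(z, 2)) = 0)
Function('T')(N, s) = Rational(1, 6)
Function('G')(V) = -6 (Function('G')(V) = Mul(-1, Pow(Rational(1, 6), -1)) = Mul(-1, 6) = -6)
Mul(25, Add(119, Function('G')(-3))) = Mul(25, Add(119, -6)) = Mul(25, 113) = 2825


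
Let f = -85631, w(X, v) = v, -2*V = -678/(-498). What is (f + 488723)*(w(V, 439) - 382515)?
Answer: -154011778992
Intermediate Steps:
V = -113/166 (V = -(-339)/(-498) = -(-339)*(-1)/498 = -1/2*113/83 = -113/166 ≈ -0.68072)
(f + 488723)*(w(V, 439) - 382515) = (-85631 + 488723)*(439 - 382515) = 403092*(-382076) = -154011778992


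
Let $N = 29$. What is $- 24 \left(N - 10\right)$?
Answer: $-456$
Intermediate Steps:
$- 24 \left(N - 10\right) = - 24 \left(29 - 10\right) = \left(-24\right) 19 = -456$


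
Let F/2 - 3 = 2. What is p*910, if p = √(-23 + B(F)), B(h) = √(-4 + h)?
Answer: 910*√(-23 + √6) ≈ 4125.3*I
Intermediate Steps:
F = 10 (F = 6 + 2*2 = 6 + 4 = 10)
p = √(-23 + √6) (p = √(-23 + √(-4 + 10)) = √(-23 + √6) ≈ 4.5333*I)
p*910 = √(-23 + √6)*910 = 910*√(-23 + √6)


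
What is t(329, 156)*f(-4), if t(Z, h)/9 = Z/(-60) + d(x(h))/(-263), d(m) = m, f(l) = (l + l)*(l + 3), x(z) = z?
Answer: -575322/1315 ≈ -437.51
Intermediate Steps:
f(l) = 2*l*(3 + l) (f(l) = (2*l)*(3 + l) = 2*l*(3 + l))
t(Z, h) = -9*h/263 - 3*Z/20 (t(Z, h) = 9*(Z/(-60) + h/(-263)) = 9*(Z*(-1/60) + h*(-1/263)) = 9*(-Z/60 - h/263) = -9*h/263 - 3*Z/20)
t(329, 156)*f(-4) = (-9/263*156 - 3/20*329)*(2*(-4)*(3 - 4)) = (-1404/263 - 987/20)*(2*(-4)*(-1)) = -287661/5260*8 = -575322/1315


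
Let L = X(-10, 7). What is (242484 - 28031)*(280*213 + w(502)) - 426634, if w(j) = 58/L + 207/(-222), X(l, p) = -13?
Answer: 12302434578515/962 ≈ 1.2788e+10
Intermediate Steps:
L = -13
w(j) = -5189/962 (w(j) = 58/(-13) + 207/(-222) = 58*(-1/13) + 207*(-1/222) = -58/13 - 69/74 = -5189/962)
(242484 - 28031)*(280*213 + w(502)) - 426634 = (242484 - 28031)*(280*213 - 5189/962) - 426634 = 214453*(59640 - 5189/962) - 426634 = 214453*(57368491/962) - 426634 = 12302845000423/962 - 426634 = 12302434578515/962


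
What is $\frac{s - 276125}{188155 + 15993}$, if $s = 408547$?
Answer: $\frac{66211}{102074} \approx 0.64866$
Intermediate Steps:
$\frac{s - 276125}{188155 + 15993} = \frac{408547 - 276125}{188155 + 15993} = \frac{132422}{204148} = 132422 \cdot \frac{1}{204148} = \frac{66211}{102074}$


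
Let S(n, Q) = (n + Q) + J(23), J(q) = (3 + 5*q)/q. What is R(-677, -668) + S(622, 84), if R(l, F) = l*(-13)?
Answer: 218779/23 ≈ 9512.1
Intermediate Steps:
R(l, F) = -13*l
J(q) = (3 + 5*q)/q
S(n, Q) = 118/23 + Q + n (S(n, Q) = (n + Q) + (5 + 3/23) = (Q + n) + (5 + 3*(1/23)) = (Q + n) + (5 + 3/23) = (Q + n) + 118/23 = 118/23 + Q + n)
R(-677, -668) + S(622, 84) = -13*(-677) + (118/23 + 84 + 622) = 8801 + 16356/23 = 218779/23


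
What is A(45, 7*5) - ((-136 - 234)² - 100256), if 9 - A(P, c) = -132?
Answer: -36503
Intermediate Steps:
A(P, c) = 141 (A(P, c) = 9 - 1*(-132) = 9 + 132 = 141)
A(45, 7*5) - ((-136 - 234)² - 100256) = 141 - ((-136 - 234)² - 100256) = 141 - ((-370)² - 100256) = 141 - (136900 - 100256) = 141 - 1*36644 = 141 - 36644 = -36503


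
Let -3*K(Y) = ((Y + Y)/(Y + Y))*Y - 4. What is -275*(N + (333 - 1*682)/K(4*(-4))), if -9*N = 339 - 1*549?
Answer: 95755/12 ≈ 7979.6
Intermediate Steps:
N = 70/3 (N = -(339 - 1*549)/9 = -(339 - 549)/9 = -⅑*(-210) = 70/3 ≈ 23.333)
K(Y) = 4/3 - Y/3 (K(Y) = -(((Y + Y)/(Y + Y))*Y - 4)/3 = -(((2*Y)/((2*Y)))*Y - 4)/3 = -(((2*Y)*(1/(2*Y)))*Y - 4)/3 = -(1*Y - 4)/3 = -(Y - 4)/3 = -(-4 + Y)/3 = 4/3 - Y/3)
-275*(N + (333 - 1*682)/K(4*(-4))) = -275*(70/3 + (333 - 1*682)/(4/3 - 4*(-4)/3)) = -275*(70/3 + (333 - 682)/(4/3 - ⅓*(-16))) = -275*(70/3 - 349/(4/3 + 16/3)) = -275*(70/3 - 349/20/3) = -275*(70/3 - 349*3/20) = -275*(70/3 - 1047/20) = -275*(-1741/60) = 95755/12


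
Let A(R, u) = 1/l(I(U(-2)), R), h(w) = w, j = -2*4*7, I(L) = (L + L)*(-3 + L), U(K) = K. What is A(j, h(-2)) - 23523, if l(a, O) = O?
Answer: -1317289/56 ≈ -23523.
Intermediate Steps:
I(L) = 2*L*(-3 + L) (I(L) = (2*L)*(-3 + L) = 2*L*(-3 + L))
j = -56 (j = -8*7 = -56)
A(R, u) = 1/R
A(j, h(-2)) - 23523 = 1/(-56) - 23523 = -1/56 - 23523 = -1317289/56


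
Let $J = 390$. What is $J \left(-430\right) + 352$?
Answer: $-167348$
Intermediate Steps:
$J \left(-430\right) + 352 = 390 \left(-430\right) + 352 = -167700 + 352 = -167348$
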